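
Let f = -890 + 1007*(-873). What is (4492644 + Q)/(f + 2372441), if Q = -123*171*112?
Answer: 178079/124370 ≈ 1.4318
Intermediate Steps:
Q = -2355696 (Q = -21033*112 = -2355696)
f = -880001 (f = -890 - 879111 = -880001)
(4492644 + Q)/(f + 2372441) = (4492644 - 2355696)/(-880001 + 2372441) = 2136948/1492440 = 2136948*(1/1492440) = 178079/124370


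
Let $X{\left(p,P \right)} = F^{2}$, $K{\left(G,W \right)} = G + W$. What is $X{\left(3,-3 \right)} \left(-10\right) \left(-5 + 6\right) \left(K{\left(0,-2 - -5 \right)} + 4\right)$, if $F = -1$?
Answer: $-70$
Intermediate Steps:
$X{\left(p,P \right)} = 1$ ($X{\left(p,P \right)} = \left(-1\right)^{2} = 1$)
$X{\left(3,-3 \right)} \left(-10\right) \left(-5 + 6\right) \left(K{\left(0,-2 - -5 \right)} + 4\right) = 1 \left(-10\right) \left(-5 + 6\right) \left(\left(0 - -3\right) + 4\right) = - 10 \cdot 1 \left(\left(0 + \left(-2 + 5\right)\right) + 4\right) = - 10 \cdot 1 \left(\left(0 + 3\right) + 4\right) = - 10 \cdot 1 \left(3 + 4\right) = - 10 \cdot 1 \cdot 7 = \left(-10\right) 7 = -70$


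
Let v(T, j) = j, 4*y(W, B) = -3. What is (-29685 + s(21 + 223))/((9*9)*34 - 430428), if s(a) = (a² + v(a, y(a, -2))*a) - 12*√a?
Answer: -14834/213837 + 4*√61/71279 ≈ -0.068932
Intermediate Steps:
y(W, B) = -¾ (y(W, B) = (¼)*(-3) = -¾)
s(a) = a² - 12*√a - 3*a/4 (s(a) = (a² - 3*a/4) - 12*√a = a² - 12*√a - 3*a/4)
(-29685 + s(21 + 223))/((9*9)*34 - 430428) = (-29685 + ((21 + 223)² - 12*√(21 + 223) - 3*(21 + 223)/4))/((9*9)*34 - 430428) = (-29685 + (244² - 24*√61 - ¾*244))/(81*34 - 430428) = (-29685 + (59536 - 24*√61 - 183))/(2754 - 430428) = (-29685 + (59536 - 24*√61 - 183))/(-427674) = (-29685 + (59353 - 24*√61))*(-1/427674) = (29668 - 24*√61)*(-1/427674) = -14834/213837 + 4*√61/71279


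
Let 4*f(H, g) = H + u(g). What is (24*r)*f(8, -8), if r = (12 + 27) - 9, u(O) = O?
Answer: 0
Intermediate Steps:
f(H, g) = H/4 + g/4 (f(H, g) = (H + g)/4 = H/4 + g/4)
r = 30 (r = 39 - 9 = 30)
(24*r)*f(8, -8) = (24*30)*((¼)*8 + (¼)*(-8)) = 720*(2 - 2) = 720*0 = 0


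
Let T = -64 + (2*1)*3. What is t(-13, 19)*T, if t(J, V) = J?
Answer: 754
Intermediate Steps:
T = -58 (T = -64 + 2*3 = -64 + 6 = -58)
t(-13, 19)*T = -13*(-58) = 754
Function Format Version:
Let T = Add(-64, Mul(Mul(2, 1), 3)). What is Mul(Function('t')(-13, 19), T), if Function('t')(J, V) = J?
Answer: 754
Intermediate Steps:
T = -58 (T = Add(-64, Mul(2, 3)) = Add(-64, 6) = -58)
Mul(Function('t')(-13, 19), T) = Mul(-13, -58) = 754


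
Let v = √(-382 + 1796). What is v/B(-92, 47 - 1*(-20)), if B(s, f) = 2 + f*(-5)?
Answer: -√1414/333 ≈ -0.11292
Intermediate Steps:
v = √1414 ≈ 37.603
B(s, f) = 2 - 5*f
v/B(-92, 47 - 1*(-20)) = √1414/(2 - 5*(47 - 1*(-20))) = √1414/(2 - 5*(47 + 20)) = √1414/(2 - 5*67) = √1414/(2 - 335) = √1414/(-333) = √1414*(-1/333) = -√1414/333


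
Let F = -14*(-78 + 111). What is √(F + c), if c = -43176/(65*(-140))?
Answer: 24*I*√3354/65 ≈ 21.384*I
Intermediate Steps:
F = -462 (F = -14*33 = -462)
c = 1542/325 (c = -43176/(-9100) = -43176*(-1/9100) = 1542/325 ≈ 4.7446)
√(F + c) = √(-462 + 1542/325) = √(-148608/325) = 24*I*√3354/65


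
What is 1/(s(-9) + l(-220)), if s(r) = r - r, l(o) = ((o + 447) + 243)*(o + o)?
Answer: -1/206800 ≈ -4.8356e-6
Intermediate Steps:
l(o) = 2*o*(690 + o) (l(o) = ((447 + o) + 243)*(2*o) = (690 + o)*(2*o) = 2*o*(690 + o))
s(r) = 0
1/(s(-9) + l(-220)) = 1/(0 + 2*(-220)*(690 - 220)) = 1/(0 + 2*(-220)*470) = 1/(0 - 206800) = 1/(-206800) = -1/206800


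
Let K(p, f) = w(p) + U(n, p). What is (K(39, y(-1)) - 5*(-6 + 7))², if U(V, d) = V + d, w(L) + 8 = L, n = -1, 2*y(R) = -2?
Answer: 4096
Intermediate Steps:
y(R) = -1 (y(R) = (½)*(-2) = -1)
w(L) = -8 + L
K(p, f) = -9 + 2*p (K(p, f) = (-8 + p) + (-1 + p) = -9 + 2*p)
(K(39, y(-1)) - 5*(-6 + 7))² = ((-9 + 2*39) - 5*(-6 + 7))² = ((-9 + 78) - 5*1)² = (69 - 5)² = 64² = 4096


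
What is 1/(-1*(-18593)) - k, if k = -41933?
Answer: 779660270/18593 ≈ 41933.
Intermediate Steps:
1/(-1*(-18593)) - k = 1/(-1*(-18593)) - 1*(-41933) = 1/18593 + 41933 = 779660270/18593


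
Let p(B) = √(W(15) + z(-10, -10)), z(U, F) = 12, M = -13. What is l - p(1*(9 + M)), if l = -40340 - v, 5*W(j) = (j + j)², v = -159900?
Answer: 119560 - 8*√3 ≈ 1.1955e+5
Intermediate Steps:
W(j) = 4*j²/5 (W(j) = (j + j)²/5 = (2*j)²/5 = (4*j²)/5 = 4*j²/5)
p(B) = 8*√3 (p(B) = √((⅘)*15² + 12) = √((⅘)*225 + 12) = √(180 + 12) = √192 = 8*√3)
l = 119560 (l = -40340 - 1*(-159900) = -40340 + 159900 = 119560)
l - p(1*(9 + M)) = 119560 - 8*√3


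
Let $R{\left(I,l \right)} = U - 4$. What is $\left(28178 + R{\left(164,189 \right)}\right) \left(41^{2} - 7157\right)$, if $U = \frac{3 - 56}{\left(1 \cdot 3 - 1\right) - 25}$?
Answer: $- \frac{3548749180}{23} \approx -1.5429 \cdot 10^{8}$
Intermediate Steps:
$U = \frac{53}{23}$ ($U = - \frac{53}{\left(3 - 1\right) - 25} = - \frac{53}{2 - 25} = - \frac{53}{-23} = \left(-53\right) \left(- \frac{1}{23}\right) = \frac{53}{23} \approx 2.3043$)
$R{\left(I,l \right)} = - \frac{39}{23}$ ($R{\left(I,l \right)} = \frac{53}{23} - 4 = - \frac{39}{23}$)
$\left(28178 + R{\left(164,189 \right)}\right) \left(41^{2} - 7157\right) = \left(28178 - \frac{39}{23}\right) \left(41^{2} - 7157\right) = \frac{648055 \left(1681 - 7157\right)}{23} = \frac{648055}{23} \left(-5476\right) = - \frac{3548749180}{23}$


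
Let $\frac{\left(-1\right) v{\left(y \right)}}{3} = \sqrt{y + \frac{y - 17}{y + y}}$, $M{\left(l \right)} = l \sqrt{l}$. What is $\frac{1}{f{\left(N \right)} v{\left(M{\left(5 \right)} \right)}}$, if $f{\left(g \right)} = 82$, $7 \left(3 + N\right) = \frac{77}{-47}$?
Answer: $- \frac{5 \sqrt{2}}{246 \sqrt{25 + 233 \sqrt{5}}} \approx -0.0012301$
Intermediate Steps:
$N = - \frac{152}{47}$ ($N = -3 + \frac{77 \frac{1}{-47}}{7} = -3 + \frac{77 \left(- \frac{1}{47}\right)}{7} = -3 + \frac{1}{7} \left(- \frac{77}{47}\right) = -3 - \frac{11}{47} = - \frac{152}{47} \approx -3.234$)
$M{\left(l \right)} = l^{\frac{3}{2}}$
$v{\left(y \right)} = - 3 \sqrt{y + \frac{-17 + y}{2 y}}$ ($v{\left(y \right)} = - 3 \sqrt{y + \frac{y - 17}{y + y}} = - 3 \sqrt{y + \frac{-17 + y}{2 y}}$)
$\frac{1}{f{\left(N \right)} v{\left(M{\left(5 \right)} \right)}} = \frac{1}{82 \left(- \frac{3 \sqrt{2 - \frac{34}{5^{\frac{3}{2}}} + 4 \cdot 5^{\frac{3}{2}}}}{2}\right)} = \frac{1}{82 \left(- \frac{3 \sqrt{2 - \frac{34}{5 \sqrt{5}} + 4 \cdot 5 \sqrt{5}}}{2}\right)} = \frac{1}{82 \left(- \frac{3 \sqrt{2 - 34 \frac{\sqrt{5}}{25} + 20 \sqrt{5}}}{2}\right)} = \frac{1}{82 \left(- \frac{3 \sqrt{2 - \frac{34 \sqrt{5}}{25} + 20 \sqrt{5}}}{2}\right)} = \frac{1}{82 \left(- \frac{3 \sqrt{2 + \frac{466 \sqrt{5}}{25}}}{2}\right)} = \frac{\left(- \frac{2}{3}\right) \frac{1}{\sqrt{2 + \frac{466 \sqrt{5}}{25}}}}{82} = - \frac{1}{123 \sqrt{2 + \frac{466 \sqrt{5}}{25}}}$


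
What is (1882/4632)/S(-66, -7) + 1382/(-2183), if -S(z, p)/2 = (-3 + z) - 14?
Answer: -529263989/839267448 ≈ -0.63063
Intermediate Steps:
S(z, p) = 34 - 2*z (S(z, p) = -2*((-3 + z) - 14) = -2*(-17 + z) = 34 - 2*z)
(1882/4632)/S(-66, -7) + 1382/(-2183) = (1882/4632)/(34 - 2*(-66)) + 1382/(-2183) = (1882*(1/4632))/(34 + 132) + 1382*(-1/2183) = (941/2316)/166 - 1382/2183 = (941/2316)*(1/166) - 1382/2183 = 941/384456 - 1382/2183 = -529263989/839267448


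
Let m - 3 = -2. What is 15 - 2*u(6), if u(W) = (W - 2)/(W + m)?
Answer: 97/7 ≈ 13.857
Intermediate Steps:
m = 1 (m = 3 - 2 = 1)
u(W) = (-2 + W)/(1 + W) (u(W) = (W - 2)/(W + 1) = (-2 + W)/(1 + W))
15 - 2*u(6) = 15 - 2*(-2 + 6)/(1 + 6) = 15 - 2*4/7 = 15 - 8/7 = 97/7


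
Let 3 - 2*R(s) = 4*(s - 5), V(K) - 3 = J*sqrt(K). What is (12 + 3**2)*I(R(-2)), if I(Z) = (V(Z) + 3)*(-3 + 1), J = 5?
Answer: -252 - 105*sqrt(62) ≈ -1078.8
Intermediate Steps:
V(K) = 3 + 5*sqrt(K)
R(s) = 23/2 - 2*s (R(s) = 3/2 - 2*(s - 5) = 3/2 - 2*(-5 + s) = 3/2 - (-20 + 4*s)/2 = 3/2 + (10 - 2*s) = 23/2 - 2*s)
I(Z) = -12 - 10*sqrt(Z) (I(Z) = ((3 + 5*sqrt(Z)) + 3)*(-3 + 1) = (6 + 5*sqrt(Z))*(-2) = -12 - 10*sqrt(Z))
(12 + 3**2)*I(R(-2)) = (12 + 3**2)*(-12 - 10*sqrt(23/2 - 2*(-2))) = (12 + 9)*(-12 - 10*sqrt(23/2 + 4)) = 21*(-12 - 5*sqrt(62)) = -252 - 105*sqrt(62)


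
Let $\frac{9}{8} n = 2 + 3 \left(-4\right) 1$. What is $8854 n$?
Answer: $- \frac{708320}{9} \approx -78702.0$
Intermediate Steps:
$n = - \frac{80}{9}$ ($n = \frac{8 \left(2 + 3 \left(-4\right) 1\right)}{9} = \frac{8 \left(2 - 12\right)}{9} = \frac{8}{9} \left(-10\right) = - \frac{80}{9} \approx -8.8889$)
$8854 n = 8854 \left(- \frac{80}{9}\right) = - \frac{708320}{9}$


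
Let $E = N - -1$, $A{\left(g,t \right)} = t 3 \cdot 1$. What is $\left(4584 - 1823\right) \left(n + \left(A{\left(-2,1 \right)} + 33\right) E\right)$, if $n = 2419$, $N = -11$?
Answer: $5684899$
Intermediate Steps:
$A{\left(g,t \right)} = 3 t$ ($A{\left(g,t \right)} = 3 t 1 = 3 t$)
$E = -10$ ($E = -11 - -1 = -11 + 1 = -10$)
$\left(4584 - 1823\right) \left(n + \left(A{\left(-2,1 \right)} + 33\right) E\right) = \left(4584 - 1823\right) \left(2419 + \left(3 \cdot 1 + 33\right) \left(-10\right)\right) = 2761 \left(2419 + \left(3 + 33\right) \left(-10\right)\right) = 2761 \left(2419 + 36 \left(-10\right)\right) = 2761 \left(2419 - 360\right) = 2761 \cdot 2059 = 5684899$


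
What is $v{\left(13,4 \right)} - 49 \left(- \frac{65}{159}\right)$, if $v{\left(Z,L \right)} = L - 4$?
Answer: $\frac{3185}{159} \approx 20.031$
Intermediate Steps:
$v{\left(Z,L \right)} = -4 + L$ ($v{\left(Z,L \right)} = L - 4 = -4 + L$)
$v{\left(13,4 \right)} - 49 \left(- \frac{65}{159}\right) = \left(-4 + 4\right) - 49 \left(- \frac{65}{159}\right) = 0 - 49 \left(\left(-65\right) \frac{1}{159}\right) = 0 - - \frac{3185}{159} = 0 + \frac{3185}{159} = \frac{3185}{159}$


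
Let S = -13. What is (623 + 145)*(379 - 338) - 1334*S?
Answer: 48830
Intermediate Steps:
(623 + 145)*(379 - 338) - 1334*S = (623 + 145)*(379 - 338) - 1334*(-13) = 768*41 + 17342 = 31488 + 17342 = 48830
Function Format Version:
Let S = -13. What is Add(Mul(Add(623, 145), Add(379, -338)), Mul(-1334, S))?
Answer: 48830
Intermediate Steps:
Add(Mul(Add(623, 145), Add(379, -338)), Mul(-1334, S)) = Add(Mul(Add(623, 145), Add(379, -338)), Mul(-1334, -13)) = Add(Mul(768, 41), 17342) = Add(31488, 17342) = 48830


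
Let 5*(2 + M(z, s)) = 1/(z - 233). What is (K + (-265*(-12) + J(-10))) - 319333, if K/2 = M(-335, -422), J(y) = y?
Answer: -448957141/1420 ≈ -3.1617e+5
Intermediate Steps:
M(z, s) = -2 + 1/(5*(-233 + z)) (M(z, s) = -2 + 1/(5*(z - 233)) = -2 + 1/(5*(-233 + z)))
K = -5681/1420 (K = 2*((2331 - 10*(-335))/(5*(-233 - 335))) = 2*((⅕)*(2331 + 3350)/(-568)) = 2*((⅕)*(-1/568)*5681) = 2*(-5681/2840) = -5681/1420 ≈ -4.0007)
(K + (-265*(-12) + J(-10))) - 319333 = (-5681/1420 + (-265*(-12) - 10)) - 319333 = (-5681/1420 + (3180 - 10)) - 319333 = (-5681/1420 + 3170) - 319333 = 4495719/1420 - 319333 = -448957141/1420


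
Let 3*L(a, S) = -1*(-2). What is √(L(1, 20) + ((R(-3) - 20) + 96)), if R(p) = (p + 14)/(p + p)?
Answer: √2694/6 ≈ 8.6506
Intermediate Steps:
L(a, S) = ⅔ (L(a, S) = (-1*(-2))/3 = (⅓)*2 = ⅔)
R(p) = (14 + p)/(2*p) (R(p) = (14 + p)/((2*p)) = (14 + p)*(1/(2*p)) = (14 + p)/(2*p))
√(L(1, 20) + ((R(-3) - 20) + 96)) = √(⅔ + (((½)*(14 - 3)/(-3) - 20) + 96)) = √(⅔ + (((½)*(-⅓)*11 - 20) + 96)) = √(⅔ + ((-11/6 - 20) + 96)) = √(⅔ + (-131/6 + 96)) = √(⅔ + 445/6) = √(449/6) = √2694/6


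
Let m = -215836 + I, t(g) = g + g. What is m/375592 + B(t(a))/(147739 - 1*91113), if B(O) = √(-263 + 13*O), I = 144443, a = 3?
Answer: -10199/53656 + I*√185/56626 ≈ -0.19008 + 0.0002402*I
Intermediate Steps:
t(g) = 2*g
m = -71393 (m = -215836 + 144443 = -71393)
m/375592 + B(t(a))/(147739 - 1*91113) = -71393/375592 + √(-263 + 13*(2*3))/(147739 - 1*91113) = -71393*1/375592 + √(-263 + 13*6)/(147739 - 91113) = -10199/53656 + √(-263 + 78)/56626 = -10199/53656 + √(-185)*(1/56626) = -10199/53656 + (I*√185)*(1/56626) = -10199/53656 + I*√185/56626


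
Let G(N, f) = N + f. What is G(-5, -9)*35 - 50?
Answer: -540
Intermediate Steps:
G(-5, -9)*35 - 50 = (-5 - 9)*35 - 50 = -14*35 - 50 = -490 - 50 = -540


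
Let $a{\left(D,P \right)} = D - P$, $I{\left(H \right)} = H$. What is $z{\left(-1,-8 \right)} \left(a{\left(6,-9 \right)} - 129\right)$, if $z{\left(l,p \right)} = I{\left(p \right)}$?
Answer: $912$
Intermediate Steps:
$z{\left(l,p \right)} = p$
$z{\left(-1,-8 \right)} \left(a{\left(6,-9 \right)} - 129\right) = - 8 \left(\left(6 - -9\right) - 129\right) = - 8 \left(\left(6 + 9\right) - 129\right) = - 8 \left(15 - 129\right) = \left(-8\right) \left(-114\right) = 912$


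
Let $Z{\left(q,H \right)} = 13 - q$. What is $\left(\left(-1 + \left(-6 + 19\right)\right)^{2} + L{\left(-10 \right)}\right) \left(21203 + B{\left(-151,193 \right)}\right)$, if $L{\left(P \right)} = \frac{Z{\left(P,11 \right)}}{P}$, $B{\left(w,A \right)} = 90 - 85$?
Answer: $\frac{15025868}{5} \approx 3.0052 \cdot 10^{6}$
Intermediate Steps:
$B{\left(w,A \right)} = 5$ ($B{\left(w,A \right)} = 90 - 85 = 5$)
$L{\left(P \right)} = \frac{13 - P}{P}$
$\left(\left(-1 + \left(-6 + 19\right)\right)^{2} + L{\left(-10 \right)}\right) \left(21203 + B{\left(-151,193 \right)}\right) = \left(\left(-1 + \left(-6 + 19\right)\right)^{2} + \frac{13 - -10}{-10}\right) \left(21203 + 5\right) = \left(\left(-1 + 13\right)^{2} - \frac{13 + 10}{10}\right) 21208 = \left(12^{2} - \frac{23}{10}\right) 21208 = \left(144 - \frac{23}{10}\right) 21208 = \frac{1417}{10} \cdot 21208 = \frac{15025868}{5}$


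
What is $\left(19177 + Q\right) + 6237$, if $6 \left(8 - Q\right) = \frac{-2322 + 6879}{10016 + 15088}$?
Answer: $\frac{1276386257}{50208} \approx 25422.0$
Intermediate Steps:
$Q = \frac{400145}{50208}$ ($Q = 8 - \frac{\left(-2322 + 6879\right) \frac{1}{10016 + 15088}}{6} = 8 - \frac{4557 \cdot \frac{1}{25104}}{6} = 8 - \frac{1519}{50208} = \frac{400145}{50208} \approx 7.9697$)
$\left(19177 + Q\right) + 6237 = \left(19177 + \frac{400145}{50208}\right) + 6237 = \frac{963238961}{50208} + 6237 = \frac{1276386257}{50208}$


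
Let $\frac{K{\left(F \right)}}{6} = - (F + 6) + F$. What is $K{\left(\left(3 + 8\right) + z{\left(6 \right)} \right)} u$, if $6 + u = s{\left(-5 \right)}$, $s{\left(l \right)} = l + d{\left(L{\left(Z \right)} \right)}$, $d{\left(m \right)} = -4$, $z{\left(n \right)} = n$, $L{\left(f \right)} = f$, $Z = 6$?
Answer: $540$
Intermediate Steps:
$K{\left(F \right)} = -36$ ($K{\left(F \right)} = 6 \left(- (F + 6) + F\right) = 6 \left(- (6 + F) + F\right) = 6 \left(\left(-6 - F\right) + F\right) = 6 \left(-6\right) = -36$)
$s{\left(l \right)} = -4 + l$ ($s{\left(l \right)} = l - 4 = -4 + l$)
$u = -15$ ($u = -6 - 9 = -15$)
$K{\left(\left(3 + 8\right) + z{\left(6 \right)} \right)} u = \left(-36\right) \left(-15\right) = 540$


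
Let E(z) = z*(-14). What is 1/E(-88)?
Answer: 1/1232 ≈ 0.00081169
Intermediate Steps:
E(z) = -14*z
1/E(-88) = 1/(-14*(-88)) = 1/1232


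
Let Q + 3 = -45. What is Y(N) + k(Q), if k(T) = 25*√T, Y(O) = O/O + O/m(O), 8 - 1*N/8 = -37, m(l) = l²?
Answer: 361/360 + 100*I*√3 ≈ 1.0028 + 173.21*I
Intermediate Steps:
Q = -48 (Q = -3 - 45 = -48)
N = 360 (N = 64 - 8*(-37) = 64 + 296 = 360)
Y(O) = 1 + 1/O (Y(O) = O/O + O/(O²) = 1 + O/O² = 1 + 1/O)
Y(N) + k(Q) = (1 + 360)/360 + 25*√(-48) = (1/360)*361 + 25*(4*I*√3) = 361/360 + 100*I*√3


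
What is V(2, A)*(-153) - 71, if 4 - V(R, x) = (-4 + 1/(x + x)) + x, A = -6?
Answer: -8903/4 ≈ -2225.8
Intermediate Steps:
V(R, x) = 8 - x - 1/(2*x) (V(R, x) = 4 - ((-4 + 1/(x + x)) + x) = 4 - ((-4 + 1/(2*x)) + x) = 4 - (-4 + x + 1/(2*x)) = 4 + (4 - x - 1/(2*x)) = 8 - x - 1/(2*x))
V(2, A)*(-153) - 71 = (8 - 1*(-6) - 1/2/(-6))*(-153) - 71 = (8 + 6 - 1/2*(-1/6))*(-153) - 71 = (8 + 6 + 1/12)*(-153) - 71 = (169/12)*(-153) - 71 = -8619/4 - 71 = -8903/4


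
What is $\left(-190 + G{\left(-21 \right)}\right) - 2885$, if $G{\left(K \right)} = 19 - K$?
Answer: $-3035$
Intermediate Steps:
$\left(-190 + G{\left(-21 \right)}\right) - 2885 = \left(-190 + \left(19 - -21\right)\right) - 2885 = \left(-190 + \left(19 + 21\right)\right) - 2885 = \left(-190 + 40\right) - 2885 = -150 - 2885 = -3035$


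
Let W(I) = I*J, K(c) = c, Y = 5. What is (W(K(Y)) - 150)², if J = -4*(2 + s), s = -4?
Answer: 12100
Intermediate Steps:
J = 8 (J = -4*(2 - 4) = -4*(-2) = 8)
W(I) = 8*I (W(I) = I*8 = 8*I)
(W(K(Y)) - 150)² = (8*5 - 150)² = (40 - 150)² = (-110)² = 12100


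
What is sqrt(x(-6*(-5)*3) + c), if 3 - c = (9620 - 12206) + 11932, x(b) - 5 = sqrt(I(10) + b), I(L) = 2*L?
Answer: sqrt(-9338 + sqrt(110)) ≈ 96.579*I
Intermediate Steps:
x(b) = 5 + sqrt(20 + b) (x(b) = 5 + sqrt(2*10 + b) = 5 + sqrt(20 + b))
c = -9343 (c = 3 - ((9620 - 12206) + 11932) = 3 - (-2586 + 11932) = 3 - 1*9346 = 3 - 9346 = -9343)
sqrt(x(-6*(-5)*3) + c) = sqrt((5 + sqrt(20 - 6*(-5)*3)) - 9343) = sqrt((5 + sqrt(20 + 30*3)) - 9343) = sqrt((5 + sqrt(20 + 90)) - 9343) = sqrt((5 + sqrt(110)) - 9343) = sqrt(-9338 + sqrt(110))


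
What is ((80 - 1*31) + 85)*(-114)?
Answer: -15276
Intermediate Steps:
((80 - 1*31) + 85)*(-114) = ((80 - 31) + 85)*(-114) = (49 + 85)*(-114) = 134*(-114) = -15276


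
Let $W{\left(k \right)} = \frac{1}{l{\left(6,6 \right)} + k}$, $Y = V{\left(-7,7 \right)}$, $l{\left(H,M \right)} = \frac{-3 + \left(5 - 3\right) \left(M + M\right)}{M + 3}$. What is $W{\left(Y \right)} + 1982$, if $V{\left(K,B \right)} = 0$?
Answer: $\frac{13877}{7} \approx 1982.4$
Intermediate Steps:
$l{\left(H,M \right)} = \frac{-3 + 4 M}{3 + M}$ ($l{\left(H,M \right)} = \frac{-3 + 2 \cdot 2 M}{3 + M} = \frac{-3 + 4 M}{3 + M}$)
$Y = 0$
$W{\left(k \right)} = \frac{1}{\frac{7}{3} + k}$ ($W{\left(k \right)} = \frac{1}{\frac{-3 + 4 \cdot 6}{3 + 6} + k} = \frac{1}{\frac{-3 + 24}{9} + k} = \frac{1}{\frac{1}{9} \cdot 21 + k} = \frac{1}{\frac{7}{3} + k}$)
$W{\left(Y \right)} + 1982 = \frac{3}{7 + 3 \cdot 0} + 1982 = \frac{3}{7 + 0} + 1982 = \frac{3}{7} + 1982 = \frac{13877}{7}$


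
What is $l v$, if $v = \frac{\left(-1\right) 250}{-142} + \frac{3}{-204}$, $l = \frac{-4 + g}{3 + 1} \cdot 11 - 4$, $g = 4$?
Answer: $- \frac{8429}{1207} \approx -6.9834$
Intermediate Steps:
$l = -4$ ($l = \frac{-4 + 4}{3 + 1} \cdot 11 - 4 = \frac{0}{4} \cdot 11 - 4 = 0 \cdot \frac{1}{4} \cdot 11 - 4 = 0 \cdot 11 - 4 = 0 - 4 = -4$)
$v = \frac{8429}{4828}$ ($v = \left(-250\right) \left(- \frac{1}{142}\right) + 3 \left(- \frac{1}{204}\right) = \frac{125}{71} - \frac{1}{68} = \frac{8429}{4828} \approx 1.7459$)
$l v = \left(-4\right) \frac{8429}{4828} = - \frac{8429}{1207}$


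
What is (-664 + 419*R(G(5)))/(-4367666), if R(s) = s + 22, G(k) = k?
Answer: -10649/4367666 ≈ -0.0024381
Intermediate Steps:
R(s) = 22 + s
(-664 + 419*R(G(5)))/(-4367666) = (-664 + 419*(22 + 5))/(-4367666) = (-664 + 419*27)*(-1/4367666) = (-664 + 11313)*(-1/4367666) = 10649*(-1/4367666) = -10649/4367666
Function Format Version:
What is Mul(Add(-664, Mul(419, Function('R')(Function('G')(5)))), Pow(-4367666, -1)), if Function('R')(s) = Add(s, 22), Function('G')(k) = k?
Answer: Rational(-10649, 4367666) ≈ -0.0024381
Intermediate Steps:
Function('R')(s) = Add(22, s)
Mul(Add(-664, Mul(419, Function('R')(Function('G')(5)))), Pow(-4367666, -1)) = Mul(Add(-664, Mul(419, Add(22, 5))), Pow(-4367666, -1)) = Mul(Add(-664, Mul(419, 27)), Rational(-1, 4367666)) = Mul(Add(-664, 11313), Rational(-1, 4367666)) = Mul(10649, Rational(-1, 4367666)) = Rational(-10649, 4367666)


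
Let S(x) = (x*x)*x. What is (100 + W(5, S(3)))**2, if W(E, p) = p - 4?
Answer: 15129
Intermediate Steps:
S(x) = x**3 (S(x) = x**2*x = x**3)
W(E, p) = -4 + p
(100 + W(5, S(3)))**2 = (100 + (-4 + 3**3))**2 = (100 + (-4 + 27))**2 = (100 + 23)**2 = 123**2 = 15129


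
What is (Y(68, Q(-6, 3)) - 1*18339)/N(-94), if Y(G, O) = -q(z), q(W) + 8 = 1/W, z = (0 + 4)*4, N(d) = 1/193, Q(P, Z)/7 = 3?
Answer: -56606321/16 ≈ -3.5379e+6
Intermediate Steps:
Q(P, Z) = 21 (Q(P, Z) = 7*3 = 21)
N(d) = 1/193
z = 16 (z = 4*4 = 16)
q(W) = -8 + 1/W
Y(G, O) = 127/16 (Y(G, O) = -(-8 + 1/16) = -1*(-127/16) = 127/16)
(Y(68, Q(-6, 3)) - 1*18339)/N(-94) = (127/16 - 1*18339)/(1/193) = (127/16 - 18339)*193 = -293297/16*193 = -56606321/16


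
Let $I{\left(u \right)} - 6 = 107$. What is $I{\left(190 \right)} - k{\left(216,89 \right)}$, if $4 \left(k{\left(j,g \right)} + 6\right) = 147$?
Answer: $\frac{329}{4} \approx 82.25$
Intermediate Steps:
$k{\left(j,g \right)} = \frac{123}{4}$ ($k{\left(j,g \right)} = -6 + \frac{1}{4} \cdot 147 = -6 + \frac{147}{4} = \frac{123}{4}$)
$I{\left(u \right)} = 113$ ($I{\left(u \right)} = 6 + 107 = 113$)
$I{\left(190 \right)} - k{\left(216,89 \right)} = 113 - \frac{123}{4} = \frac{329}{4}$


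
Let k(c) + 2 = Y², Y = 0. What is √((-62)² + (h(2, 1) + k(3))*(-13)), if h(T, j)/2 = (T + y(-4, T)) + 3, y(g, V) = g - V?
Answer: 2*√974 ≈ 62.418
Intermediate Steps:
k(c) = -2 (k(c) = -2 + 0² = -2 + 0 = -2)
h(T, j) = -2 (h(T, j) = 2*((T + (-4 - T)) + 3) = 2*(-4 + 3) = 2*(-1) = -2)
√((-62)² + (h(2, 1) + k(3))*(-13)) = √((-62)² + (-2 - 2)*(-13)) = √(3844 - 4*(-13)) = √(3844 + 52) = √3896 = 2*√974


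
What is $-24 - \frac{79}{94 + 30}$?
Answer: $- \frac{3055}{124} \approx -24.637$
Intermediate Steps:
$-24 - \frac{79}{94 + 30} = -24 - \frac{79}{124} = - \frac{3055}{124}$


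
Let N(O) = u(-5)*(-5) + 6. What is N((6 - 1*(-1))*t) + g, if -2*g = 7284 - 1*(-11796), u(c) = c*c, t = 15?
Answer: -9659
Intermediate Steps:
u(c) = c²
N(O) = -119 (N(O) = (-5)²*(-5) + 6 = 25*(-5) + 6 = -125 + 6 = -119)
g = -9540 (g = -(7284 - 1*(-11796))/2 = -(7284 + 11796)/2 = -½*19080 = -9540)
N((6 - 1*(-1))*t) + g = -119 - 9540 = -9659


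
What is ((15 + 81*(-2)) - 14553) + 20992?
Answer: 6292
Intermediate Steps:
((15 + 81*(-2)) - 14553) + 20992 = ((15 - 162) - 14553) + 20992 = (-147 - 14553) + 20992 = -14700 + 20992 = 6292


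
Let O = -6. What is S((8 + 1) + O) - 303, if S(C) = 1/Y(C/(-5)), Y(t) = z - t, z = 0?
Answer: -904/3 ≈ -301.33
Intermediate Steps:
Y(t) = -t (Y(t) = 0 - t = -t)
S(C) = 5/C (S(C) = 1/(-C/(-5)) = 1/(-C*(-1)/5) = 1/(-(-1)*C/5) = 1/(C/5) = 5/C)
S((8 + 1) + O) - 303 = 5/((8 + 1) - 6) - 303 = 5/(9 - 6) - 303 = 5/3 - 303 = -904/3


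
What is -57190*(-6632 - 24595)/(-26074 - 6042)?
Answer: -127562295/2294 ≈ -55607.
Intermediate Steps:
-57190*(-6632 - 24595)/(-26074 - 6042) = -57190/((-32116/(-31227))) = -57190/((-32116*(-1/31227))) = -57190/4588/4461 = -57190*4461/4588 = -127562295/2294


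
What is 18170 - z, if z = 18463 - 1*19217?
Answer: 18924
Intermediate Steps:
z = -754 (z = 18463 - 19217 = -754)
18170 - z = 18170 - 1*(-754) = 18170 + 754 = 18924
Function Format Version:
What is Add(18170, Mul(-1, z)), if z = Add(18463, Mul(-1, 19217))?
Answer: 18924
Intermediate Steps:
z = -754 (z = Add(18463, -19217) = -754)
Add(18170, Mul(-1, z)) = Add(18170, Mul(-1, -754)) = Add(18170, 754) = 18924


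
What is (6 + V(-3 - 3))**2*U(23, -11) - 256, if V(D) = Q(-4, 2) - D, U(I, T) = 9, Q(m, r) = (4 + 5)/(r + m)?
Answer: 1001/4 ≈ 250.25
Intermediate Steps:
Q(m, r) = 9/(m + r)
V(D) = -9/2 - D (V(D) = 9/(-4 + 2) - D = 9/(-2) - D = 9*(-1/2) - D = -9/2 - D)
(6 + V(-3 - 3))**2*U(23, -11) - 256 = (6 + (-9/2 - (-3 - 3)))**2*9 - 256 = (6 + (-9/2 - 1*(-6)))**2*9 - 256 = (6 + (-9/2 + 6))**2*9 - 256 = (6 + 3/2)**2*9 - 256 = (15/2)**2*9 - 256 = (225/4)*9 - 256 = 2025/4 - 256 = 1001/4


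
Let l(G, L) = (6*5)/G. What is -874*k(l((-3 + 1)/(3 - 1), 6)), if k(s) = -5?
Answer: 4370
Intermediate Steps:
l(G, L) = 30/G
-874*k(l((-3 + 1)/(3 - 1), 6)) = -874*(-5) = 4370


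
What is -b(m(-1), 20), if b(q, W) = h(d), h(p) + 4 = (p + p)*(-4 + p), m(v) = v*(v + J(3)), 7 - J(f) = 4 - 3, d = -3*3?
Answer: -230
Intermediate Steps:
d = -9
J(f) = 6 (J(f) = 7 - (4 - 3) = 7 - 1*1 = 7 - 1 = 6)
m(v) = v*(6 + v) (m(v) = v*(v + 6) = v*(6 + v))
h(p) = -4 + 2*p*(-4 + p) (h(p) = -4 + (p + p)*(-4 + p) = -4 + (2*p)*(-4 + p) = -4 + 2*p*(-4 + p))
b(q, W) = 230 (b(q, W) = -4 - 8*(-9) + 2*(-9)² = -4 + 72 + 2*81 = -4 + 72 + 162 = 230)
-b(m(-1), 20) = -1*230 = -230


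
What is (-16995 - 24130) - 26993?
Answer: -68118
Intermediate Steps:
(-16995 - 24130) - 26993 = -41125 - 26993 = -68118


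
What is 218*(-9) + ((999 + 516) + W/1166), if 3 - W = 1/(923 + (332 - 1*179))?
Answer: -560810125/1254616 ≈ -447.00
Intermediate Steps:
W = 3227/1076 (W = 3 - 1/(923 + (332 - 1*179)) = 3 - 1/(923 + (332 - 179)) = 3 - 1/(923 + 153) = 3 - 1/1076 = 3227/1076 ≈ 2.9991)
218*(-9) + ((999 + 516) + W/1166) = 218*(-9) + ((999 + 516) + (3227/1076)/1166) = -1962 + (1515 + (3227/1076)*(1/1166)) = -1962 + (1515 + 3227/1254616) = -1962 + 1900746467/1254616 = -560810125/1254616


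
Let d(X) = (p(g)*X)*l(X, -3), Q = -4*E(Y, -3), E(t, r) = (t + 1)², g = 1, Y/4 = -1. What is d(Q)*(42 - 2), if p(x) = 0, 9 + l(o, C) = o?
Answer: 0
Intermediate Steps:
Y = -4 (Y = 4*(-1) = -4)
l(o, C) = -9 + o
E(t, r) = (1 + t)²
Q = -36 (Q = -4*(1 - 4)² = -4*(-3)² = -4*9 = -36)
d(X) = 0 (d(X) = (0*X)*(-9 + X) = 0*(-9 + X) = 0)
d(Q)*(42 - 2) = 0*(42 - 2) = 0*40 = 0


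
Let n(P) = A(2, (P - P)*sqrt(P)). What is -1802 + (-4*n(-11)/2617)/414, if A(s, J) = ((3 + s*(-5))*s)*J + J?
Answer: -1802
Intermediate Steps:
A(s, J) = J + J*s*(3 - 5*s) (A(s, J) = ((3 - 5*s)*s)*J + J = (s*(3 - 5*s))*J + J = J*s*(3 - 5*s) + J = J + J*s*(3 - 5*s))
n(P) = 0 (n(P) = ((P - P)*sqrt(P))*(1 - 5*2**2 + 3*2) = (0*sqrt(P))*(1 - 5*4 + 6) = 0*(1 - 20 + 6) = 0*(-13) = 0)
-1802 + (-4*n(-11)/2617)/414 = -1802 + (-4*0/2617)/414 = -1802 + (0*(1/2617))*(1/414) = -1802 + 0*(1/414) = -1802 + 0 = -1802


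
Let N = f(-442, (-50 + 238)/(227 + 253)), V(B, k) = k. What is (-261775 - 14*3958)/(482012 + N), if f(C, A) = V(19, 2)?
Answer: -24399/37078 ≈ -0.65804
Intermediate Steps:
f(C, A) = 2
N = 2
(-261775 - 14*3958)/(482012 + N) = (-261775 - 14*3958)/(482012 + 2) = (-261775 - 55412)/482014 = -317187*1/482014 = -24399/37078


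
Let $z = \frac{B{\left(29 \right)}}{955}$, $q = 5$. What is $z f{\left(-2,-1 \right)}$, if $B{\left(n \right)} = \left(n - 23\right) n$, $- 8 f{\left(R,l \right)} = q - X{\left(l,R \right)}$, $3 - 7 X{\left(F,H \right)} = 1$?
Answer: $- \frac{2871}{26740} \approx -0.10737$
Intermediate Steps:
$X{\left(F,H \right)} = \frac{2}{7}$ ($X{\left(F,H \right)} = \frac{3}{7} - \frac{1}{7} = \frac{2}{7}$)
$f{\left(R,l \right)} = - \frac{33}{56}$ ($f{\left(R,l \right)} = - \frac{5 - \frac{2}{7}}{8} = \left(- \frac{1}{8}\right) \frac{33}{7} = - \frac{33}{56}$)
$B{\left(n \right)} = n \left(-23 + n\right)$ ($B{\left(n \right)} = \left(-23 + n\right) n = n \left(-23 + n\right)$)
$z = \frac{174}{955}$ ($z = \frac{29 \left(-23 + 29\right)}{955} = 29 \cdot 6 \cdot \frac{1}{955} = 174 \cdot \frac{1}{955} = \frac{174}{955} \approx 0.1822$)
$z f{\left(-2,-1 \right)} = \frac{174}{955} \left(- \frac{33}{56}\right) = - \frac{2871}{26740}$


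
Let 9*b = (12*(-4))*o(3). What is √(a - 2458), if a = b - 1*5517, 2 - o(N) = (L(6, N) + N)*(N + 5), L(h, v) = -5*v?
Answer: I*√76479/3 ≈ 92.183*I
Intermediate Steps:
o(N) = 2 + 4*N*(5 + N) (o(N) = 2 - (-5*N + N)*(N + 5) = 2 - (-4*N)*(5 + N) = 2 - (-4)*N*(5 + N) = 2 + 4*N*(5 + N))
b = -1568/3 (b = ((12*(-4))*(2 + 4*3² + 20*3))/9 = (-48*(2 + 4*9 + 60))/9 = (-48*(2 + 36 + 60))/9 = (-48*98)/9 = (⅑)*(-4704) = -1568/3 ≈ -522.67)
a = -18119/3 (a = -1568/3 - 1*5517 = -1568/3 - 5517 = -18119/3 ≈ -6039.7)
√(a - 2458) = √(-18119/3 - 2458) = √(-25493/3) = I*√76479/3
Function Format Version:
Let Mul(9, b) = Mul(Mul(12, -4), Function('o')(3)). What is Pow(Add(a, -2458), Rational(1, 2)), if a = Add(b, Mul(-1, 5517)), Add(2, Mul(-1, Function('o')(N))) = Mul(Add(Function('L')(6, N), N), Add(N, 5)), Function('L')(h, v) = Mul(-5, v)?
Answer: Mul(Rational(1, 3), I, Pow(76479, Rational(1, 2))) ≈ Mul(92.183, I)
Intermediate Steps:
Function('o')(N) = Add(2, Mul(4, N, Add(5, N))) (Function('o')(N) = Add(2, Mul(-1, Mul(Add(Mul(-5, N), N), Add(N, 5)))) = Add(2, Mul(-1, Mul(Mul(-4, N), Add(5, N)))) = Add(2, Mul(-1, Mul(-4, N, Add(5, N)))) = Add(2, Mul(4, N, Add(5, N))))
b = Rational(-1568, 3) (b = Mul(Rational(1, 9), Mul(Mul(12, -4), Add(2, Mul(4, Pow(3, 2)), Mul(20, 3)))) = Mul(Rational(1, 9), Mul(-48, Add(2, Mul(4, 9), 60))) = Mul(Rational(1, 9), Mul(-48, Add(2, 36, 60))) = Mul(Rational(1, 9), Mul(-48, 98)) = Mul(Rational(1, 9), -4704) = Rational(-1568, 3) ≈ -522.67)
a = Rational(-18119, 3) (a = Add(Rational(-1568, 3), Mul(-1, 5517)) = Add(Rational(-1568, 3), -5517) = Rational(-18119, 3) ≈ -6039.7)
Pow(Add(a, -2458), Rational(1, 2)) = Pow(Add(Rational(-18119, 3), -2458), Rational(1, 2)) = Pow(Rational(-25493, 3), Rational(1, 2)) = Mul(Rational(1, 3), I, Pow(76479, Rational(1, 2)))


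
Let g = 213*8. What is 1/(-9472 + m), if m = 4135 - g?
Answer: -1/7041 ≈ -0.00014203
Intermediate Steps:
g = 1704
m = 2431 (m = 4135 - 1*1704 = 4135 - 1704 = 2431)
1/(-9472 + m) = 1/(-9472 + 2431) = 1/(-7041) = -1/7041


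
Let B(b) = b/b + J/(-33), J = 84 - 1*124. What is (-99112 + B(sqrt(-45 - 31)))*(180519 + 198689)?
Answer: -1240246406584/33 ≈ -3.7583e+10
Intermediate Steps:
J = -40 (J = 84 - 124 = -40)
B(b) = 73/33 (B(b) = b/b - 40/(-33) = 1 - 40*(-1/33) = 1 + 40/33 = 73/33)
(-99112 + B(sqrt(-45 - 31)))*(180519 + 198689) = (-99112 + 73/33)*(180519 + 198689) = -3270623/33*379208 = -1240246406584/33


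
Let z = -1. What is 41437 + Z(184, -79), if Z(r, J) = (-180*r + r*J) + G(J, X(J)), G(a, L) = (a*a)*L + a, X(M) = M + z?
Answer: -505578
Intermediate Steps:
X(M) = -1 + M (X(M) = M - 1 = -1 + M)
G(a, L) = a + L*a² (G(a, L) = a²*L + a = L*a² + a = a + L*a²)
Z(r, J) = -180*r + J*r + J*(1 + J*(-1 + J)) (Z(r, J) = (-180*r + r*J) + J*(1 + (-1 + J)*J) = (-180*r + J*r) + J*(1 + J*(-1 + J)) = -180*r + J*r + J*(1 + J*(-1 + J)))
41437 + Z(184, -79) = 41437 + (-180*184 - 79*184 - 79*(1 - 79*(-1 - 79))) = 41437 + (-33120 - 14536 - 79*(1 - 79*(-80))) = 41437 + (-33120 - 14536 - 79*(1 + 6320)) = 41437 + (-33120 - 14536 - 79*6321) = 41437 + (-33120 - 14536 - 499359) = 41437 - 547015 = -505578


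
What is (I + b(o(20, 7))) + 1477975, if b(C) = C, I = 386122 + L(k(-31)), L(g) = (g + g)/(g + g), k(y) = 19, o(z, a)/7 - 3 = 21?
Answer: 1864266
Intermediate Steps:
o(z, a) = 168 (o(z, a) = 21 + 7*21 = 21 + 147 = 168)
L(g) = 1 (L(g) = (2*g)/((2*g)) = (2*g)*(1/(2*g)) = 1)
I = 386123 (I = 386122 + 1 = 386123)
(I + b(o(20, 7))) + 1477975 = (386123 + 168) + 1477975 = 386291 + 1477975 = 1864266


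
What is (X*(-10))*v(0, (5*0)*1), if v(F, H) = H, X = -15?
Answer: 0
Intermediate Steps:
(X*(-10))*v(0, (5*0)*1) = (-15*(-10))*((5*0)*1) = 150*(0*1) = 150*0 = 0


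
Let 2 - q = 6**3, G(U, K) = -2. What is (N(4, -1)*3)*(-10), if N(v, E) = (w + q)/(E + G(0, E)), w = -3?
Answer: -2170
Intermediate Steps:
q = -214 (q = 2 - 1*6**3 = 2 - 1*216 = 2 - 216 = -214)
N(v, E) = -217/(-2 + E) (N(v, E) = (-3 - 214)/(E - 2) = -217/(-2 + E))
(N(4, -1)*3)*(-10) = (-217/(-2 - 1)*3)*(-10) = (-217/(-3)*3)*(-10) = (-217*(-1/3)*3)*(-10) = ((217/3)*3)*(-10) = 217*(-10) = -2170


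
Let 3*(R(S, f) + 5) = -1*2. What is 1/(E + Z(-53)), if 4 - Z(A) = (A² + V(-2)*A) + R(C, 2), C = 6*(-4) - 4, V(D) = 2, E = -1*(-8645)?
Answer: 3/17855 ≈ 0.00016802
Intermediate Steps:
E = 8645
C = -28 (C = -24 - 4 = -28)
R(S, f) = -17/3 (R(S, f) = -5 + (-1*2)/3 = -5 + (⅓)*(-2) = -5 - ⅔ = -17/3)
Z(A) = 29/3 - A² - 2*A (Z(A) = 4 - ((A² + 2*A) - 17/3) = 4 - (-17/3 + A² + 2*A) = 4 + (17/3 - A² - 2*A) = 29/3 - A² - 2*A)
1/(E + Z(-53)) = 1/(8645 + (29/3 - 1*(-53)² - 2*(-53))) = 1/(8645 + (29/3 - 1*2809 + 106)) = 1/(8645 + (29/3 - 2809 + 106)) = 1/(8645 - 8080/3) = 1/(17855/3) = 3/17855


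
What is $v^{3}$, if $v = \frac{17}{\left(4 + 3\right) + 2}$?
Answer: $\frac{4913}{729} \approx 6.7394$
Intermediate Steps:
$v = \frac{17}{9}$ ($v = \frac{17}{7 + 2} = \frac{17}{9} \approx 1.8889$)
$v^{3} = \left(\frac{17}{9}\right)^{3} = \frac{4913}{729}$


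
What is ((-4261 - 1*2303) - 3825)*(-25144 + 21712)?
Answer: 35655048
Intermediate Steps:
((-4261 - 1*2303) - 3825)*(-25144 + 21712) = ((-4261 - 2303) - 3825)*(-3432) = (-6564 - 3825)*(-3432) = -10389*(-3432) = 35655048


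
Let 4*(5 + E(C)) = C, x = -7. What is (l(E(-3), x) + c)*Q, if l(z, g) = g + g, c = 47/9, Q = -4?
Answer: 316/9 ≈ 35.111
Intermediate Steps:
E(C) = -5 + C/4
c = 47/9 (c = 47*(⅑) = 47/9 ≈ 5.2222)
l(z, g) = 2*g
(l(E(-3), x) + c)*Q = (2*(-7) + 47/9)*(-4) = (-14 + 47/9)*(-4) = -79/9*(-4) = 316/9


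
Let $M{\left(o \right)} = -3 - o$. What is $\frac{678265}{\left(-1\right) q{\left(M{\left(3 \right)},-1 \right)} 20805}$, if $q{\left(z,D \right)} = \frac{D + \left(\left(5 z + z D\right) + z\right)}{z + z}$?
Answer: $- \frac{542612}{42997} \approx -12.62$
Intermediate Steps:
$q{\left(z,D \right)} = \frac{D + 6 z + D z}{2 z}$ ($q{\left(z,D \right)} = \frac{D + \left(\left(5 z + D z\right) + z\right)}{2 z} = \left(D + \left(6 z + D z\right)\right) \frac{1}{2 z} = \left(D + 6 z + D z\right) \frac{1}{2 z} = \frac{D + 6 z + D z}{2 z}$)
$\frac{678265}{\left(-1\right) q{\left(M{\left(3 \right)},-1 \right)} 20805} = \frac{678265}{\left(-1\right) \frac{-1 + \left(-3 - 3\right) \left(6 - 1\right)}{2 \left(-3 - 3\right)} 20805} = \frac{678265}{\left(-1\right) \frac{-1 + \left(-3 - 3\right) 5}{2 \left(-3 - 3\right)} 20805} = \frac{678265}{\left(-1\right) \frac{-1 - 30}{2 \left(-6\right)} 20805} = \frac{678265}{\left(-1\right) \frac{1}{2} \left(- \frac{1}{6}\right) \left(-1 - 30\right) 20805} = \frac{678265}{\left(-1\right) \frac{1}{2} \left(- \frac{1}{6}\right) \left(-31\right) 20805} = \frac{678265}{\left(-1\right) \frac{31}{12} \cdot 20805} = \frac{678265}{\left(-1\right) \frac{214985}{4}} = \frac{678265}{- \frac{214985}{4}} = 678265 \left(- \frac{4}{214985}\right) = - \frac{542612}{42997}$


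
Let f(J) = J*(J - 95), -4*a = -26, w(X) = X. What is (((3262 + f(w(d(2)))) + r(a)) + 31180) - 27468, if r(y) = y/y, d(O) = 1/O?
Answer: 27711/4 ≈ 6927.8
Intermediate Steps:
a = 13/2 (a = -1/4*(-26) = 13/2 ≈ 6.5000)
r(y) = 1
f(J) = J*(-95 + J)
(((3262 + f(w(d(2)))) + r(a)) + 31180) - 27468 = (((3262 + (-95 + 1/2)/2) + 1) + 31180) - 27468 = (((3262 + (1/2)*(-189/2)) + 1) + 31180) - 27468 = (((3262 - 189/4) + 1) + 31180) - 27468 = ((12859/4 + 1) + 31180) - 27468 = (12863/4 + 31180) - 27468 = 137583/4 - 27468 = 27711/4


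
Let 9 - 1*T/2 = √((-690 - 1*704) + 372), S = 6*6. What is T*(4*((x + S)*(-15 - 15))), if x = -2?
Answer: -73440 + 8160*I*√1022 ≈ -73440.0 + 2.6087e+5*I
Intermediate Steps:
S = 36
T = 18 - 2*I*√1022 (T = 18 - 2*√((-690 - 1*704) + 372) = 18 - 2*√((-690 - 704) + 372) = 18 - 2*√(-1394 + 372) = 18 - 2*I*√1022 ≈ 18.0 - 63.937*I)
T*(4*((x + S)*(-15 - 15))) = (18 - 2*I*√1022)*(4*((-2 + 36)*(-15 - 15))) = (18 - 2*I*√1022)*(4*(34*(-30))) = (18 - 2*I*√1022)*(4*(-1020)) = (18 - 2*I*√1022)*(-4080) = -73440 + 8160*I*√1022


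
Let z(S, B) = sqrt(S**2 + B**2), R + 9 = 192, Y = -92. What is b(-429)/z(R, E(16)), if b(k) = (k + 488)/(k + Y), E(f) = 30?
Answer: -59*sqrt(3821)/5972223 ≈ -0.00061067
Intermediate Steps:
R = 183 (R = -9 + 192 = 183)
b(k) = (488 + k)/(-92 + k) (b(k) = (k + 488)/(k - 92) = (488 + k)/(-92 + k))
z(S, B) = sqrt(B**2 + S**2)
b(-429)/z(R, E(16)) = ((488 - 429)/(-92 - 429))/(sqrt(30**2 + 183**2)) = (59/(-521))/(sqrt(900 + 33489)) = (-1/521*59)/(sqrt(34389)) = -59*sqrt(3821)/11463/521 = -59*sqrt(3821)/5972223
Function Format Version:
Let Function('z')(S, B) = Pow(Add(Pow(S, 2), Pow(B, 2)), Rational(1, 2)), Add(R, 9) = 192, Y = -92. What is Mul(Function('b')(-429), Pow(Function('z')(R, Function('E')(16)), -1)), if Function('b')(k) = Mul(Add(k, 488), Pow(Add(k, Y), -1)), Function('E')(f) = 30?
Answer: Mul(Rational(-59, 5972223), Pow(3821, Rational(1, 2))) ≈ -0.00061067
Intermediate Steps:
R = 183 (R = Add(-9, 192) = 183)
Function('b')(k) = Mul(Pow(Add(-92, k), -1), Add(488, k)) (Function('b')(k) = Mul(Add(k, 488), Pow(Add(k, -92), -1)) = Mul(Add(488, k), Pow(Add(-92, k), -1)) = Mul(Pow(Add(-92, k), -1), Add(488, k)))
Function('z')(S, B) = Pow(Add(Pow(B, 2), Pow(S, 2)), Rational(1, 2))
Mul(Function('b')(-429), Pow(Function('z')(R, Function('E')(16)), -1)) = Mul(Mul(Pow(Add(-92, -429), -1), Add(488, -429)), Pow(Pow(Add(Pow(30, 2), Pow(183, 2)), Rational(1, 2)), -1)) = Mul(Mul(Pow(-521, -1), 59), Pow(Pow(Add(900, 33489), Rational(1, 2)), -1)) = Mul(Mul(Rational(-1, 521), 59), Pow(Pow(34389, Rational(1, 2)), -1)) = Mul(Rational(-59, 521), Pow(Mul(3, Pow(3821, Rational(1, 2))), -1)) = Mul(Rational(-59, 521), Mul(Rational(1, 11463), Pow(3821, Rational(1, 2)))) = Mul(Rational(-59, 5972223), Pow(3821, Rational(1, 2)))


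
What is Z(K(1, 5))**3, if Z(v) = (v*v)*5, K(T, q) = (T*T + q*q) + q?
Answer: 110937960125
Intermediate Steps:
K(T, q) = q + T**2 + q**2 (K(T, q) = (T**2 + q**2) + q = q + T**2 + q**2)
Z(v) = 5*v**2 (Z(v) = v**2*5 = 5*v**2)
Z(K(1, 5))**3 = (5*(5 + 1**2 + 5**2)**2)**3 = (5*(5 + 1 + 25)**2)**3 = (5*31**2)**3 = (5*961)**3 = 4805**3 = 110937960125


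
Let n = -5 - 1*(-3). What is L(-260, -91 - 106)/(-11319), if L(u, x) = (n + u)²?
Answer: -68644/11319 ≈ -6.0645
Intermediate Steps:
n = -2 (n = -5 + 3 = -2)
L(u, x) = (-2 + u)²
L(-260, -91 - 106)/(-11319) = (-2 - 260)²/(-11319) = (-262)²*(-1/11319) = 68644*(-1/11319) = -68644/11319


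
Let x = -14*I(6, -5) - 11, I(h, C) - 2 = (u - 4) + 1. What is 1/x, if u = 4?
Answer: -1/53 ≈ -0.018868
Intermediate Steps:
I(h, C) = 3 (I(h, C) = 2 + ((4 - 4) + 1) = 2 + (0 + 1) = 2 + 1 = 3)
x = -53 (x = -14*3 - 11 = -42 - 11 = -53)
1/x = 1/(-53) = -1/53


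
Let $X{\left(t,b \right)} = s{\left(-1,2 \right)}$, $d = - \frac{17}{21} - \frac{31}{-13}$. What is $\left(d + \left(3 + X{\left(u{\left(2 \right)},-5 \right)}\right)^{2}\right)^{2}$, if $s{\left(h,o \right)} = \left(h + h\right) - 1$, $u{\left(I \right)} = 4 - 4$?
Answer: $\frac{184900}{74529} \approx 2.4809$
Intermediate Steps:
$u{\left(I \right)} = 0$
$s{\left(h,o \right)} = -1 + 2 h$ ($s{\left(h,o \right)} = 2 h - 1 = -1 + 2 h$)
$d = \frac{430}{273}$ ($d = \left(-17\right) \frac{1}{21} - - \frac{31}{13} = - \frac{17}{21} + \frac{31}{13} = \frac{430}{273} \approx 1.5751$)
$X{\left(t,b \right)} = -3$ ($X{\left(t,b \right)} = -1 + 2 \left(-1\right) = -1 - 2 = -3$)
$\left(d + \left(3 + X{\left(u{\left(2 \right)},-5 \right)}\right)^{2}\right)^{2} = \left(\frac{430}{273} + \left(3 - 3\right)^{2}\right)^{2} = \left(\frac{430}{273} + 0^{2}\right)^{2} = \left(\frac{430}{273} + 0\right)^{2} = \left(\frac{430}{273}\right)^{2} = \frac{184900}{74529}$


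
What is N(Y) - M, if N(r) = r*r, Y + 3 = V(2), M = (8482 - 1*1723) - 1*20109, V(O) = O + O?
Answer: 13351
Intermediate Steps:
V(O) = 2*O
M = -13350 (M = (8482 - 1723) - 20109 = 6759 - 20109 = -13350)
Y = 1 (Y = -3 + 2*2 = -3 + 4 = 1)
N(r) = r²
N(Y) - M = 1² - 1*(-13350) = 1 + 13350 = 13351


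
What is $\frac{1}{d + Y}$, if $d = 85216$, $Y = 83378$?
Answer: $\frac{1}{168594} \approx 5.9314 \cdot 10^{-6}$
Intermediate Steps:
$\frac{1}{d + Y} = \frac{1}{85216 + 83378} = \frac{1}{168594}$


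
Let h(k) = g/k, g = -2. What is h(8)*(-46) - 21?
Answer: -19/2 ≈ -9.5000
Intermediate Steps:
h(k) = -2/k
h(8)*(-46) - 21 = -2/8*(-46) - 21 = -2*1/8*(-46) - 21 = -1/4*(-46) - 21 = 23/2 - 21 = -19/2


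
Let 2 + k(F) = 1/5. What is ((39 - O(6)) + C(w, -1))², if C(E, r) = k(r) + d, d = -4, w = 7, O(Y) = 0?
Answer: 27556/25 ≈ 1102.2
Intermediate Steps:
k(F) = -9/5 (k(F) = -2 + 1/5 = -2 + ⅕ = -9/5)
C(E, r) = -29/5 (C(E, r) = -9/5 - 4 = -29/5)
((39 - O(6)) + C(w, -1))² = ((39 - 1*0) - 29/5)² = ((39 + 0) - 29/5)² = (39 - 29/5)² = (166/5)² = 27556/25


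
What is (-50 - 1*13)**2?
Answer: 3969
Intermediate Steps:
(-50 - 1*13)**2 = (-50 - 13)**2 = (-63)**2 = 3969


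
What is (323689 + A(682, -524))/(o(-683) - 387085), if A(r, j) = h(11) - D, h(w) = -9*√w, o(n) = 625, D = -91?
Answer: -16189/19323 + √11/42940 ≈ -0.83773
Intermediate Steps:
A(r, j) = 91 - 9*√11 (A(r, j) = -9*√11 - 1*(-91) = -9*√11 + 91 = 91 - 9*√11)
(323689 + A(682, -524))/(o(-683) - 387085) = (323689 + (91 - 9*√11))/(625 - 387085) = (323780 - 9*√11)/(-386460) = (323780 - 9*√11)*(-1/386460) = -16189/19323 + √11/42940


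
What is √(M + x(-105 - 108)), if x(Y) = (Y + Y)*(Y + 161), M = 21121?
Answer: √43273 ≈ 208.02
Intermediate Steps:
x(Y) = 2*Y*(161 + Y) (x(Y) = (2*Y)*(161 + Y) = 2*Y*(161 + Y))
√(M + x(-105 - 108)) = √(21121 + 2*(-105 - 108)*(161 + (-105 - 108))) = √(21121 + 2*(-213)*(161 - 213)) = √(21121 + 2*(-213)*(-52)) = √(21121 + 22152) = √43273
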